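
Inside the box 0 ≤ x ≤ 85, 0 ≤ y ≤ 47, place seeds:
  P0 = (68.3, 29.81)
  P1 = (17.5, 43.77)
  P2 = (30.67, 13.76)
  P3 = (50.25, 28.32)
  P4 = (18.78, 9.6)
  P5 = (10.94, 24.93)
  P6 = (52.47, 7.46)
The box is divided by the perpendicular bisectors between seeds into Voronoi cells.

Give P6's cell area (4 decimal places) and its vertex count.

1. box [0,85]×[0,47]: [(0, 0) (85, 0) (85, 47) (0, 47)]
2. ⊥bis P6·P0 via (60.385,18.635): [(0, 0) (85, 0) (85, 1.2008) (20.3371, 47) (0, 47)]  |A|=2514.2446
3. ⊥bis P6·P1 via (34.985,25.615): [(8.3885, 0) (85, 0) (85, 1.2008) (41.5725, 31.9594)]  |A|=1250.3034
4. ⊥bis P6·P2 via (41.57,10.61): [(38.5038, 0) (85, 0) (85, 1.2008) (46.6919, 28.3335)]  |A|=681.699
5. ⊥bis P6·P3 via (51.36,17.89): [(43.43, 17.0461) (38.5038, 0) (85, 0) (85, 1.2008) (60.1205, 18.8223)]  |A|=590.3993
6. ⊥bis P6·P4 via (35.625,8.53): [(43.43, 17.0461) (38.5038, 0) (85, 0) (85, 1.2008) (60.1205, 18.8223)]  |A|=590.3993
7. ⊥bis P6·P5 via (31.705,16.195): [(43.43, 17.0461) (38.5038, 0) (85, 0) (85, 1.2008) (60.1205, 18.8223)]  |A|=590.3993
8. canonical 5-gon: [(43.43, 17.0461) (38.5038, 0) (85, 0) (85, 1.2008) (60.1205, 18.8223)]
9. shoelace: 590.3993

Area of P6's cell: 590.3993 (5 vertices)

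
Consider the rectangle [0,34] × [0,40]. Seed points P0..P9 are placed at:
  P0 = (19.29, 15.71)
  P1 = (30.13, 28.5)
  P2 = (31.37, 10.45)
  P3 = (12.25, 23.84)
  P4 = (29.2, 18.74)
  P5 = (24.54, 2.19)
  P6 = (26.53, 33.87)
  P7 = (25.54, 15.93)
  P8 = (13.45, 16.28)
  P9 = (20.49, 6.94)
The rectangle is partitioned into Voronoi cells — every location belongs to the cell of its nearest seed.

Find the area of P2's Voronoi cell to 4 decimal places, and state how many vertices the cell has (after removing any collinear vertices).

1. box [0,34]×[0,40]: [(0, 0) (34, 0) (34, 40) (0, 40)]
2. ⊥bis P2·P0 via (25.33,13.08): [(19.6346, 0) (34, 0) (34, 32.9913)]  |A|=236.9673
3. ⊥bis P2·P1 via (30.75,19.475): [(28.0333, 19.2884) (19.6346, 0) (34, 0) (34, 19.6983)]  |A|=197.3096
4. ⊥bis P2·P3 via (21.81,17.145): [(28.0333, 19.2884) (19.6346, 0) (34, 0) (34, 19.6983)]  |A|=197.3096
5. ⊥bis P2·P4 via (30.285,14.595): [(25.4371, 13.326) (19.6346, 0) (34, 0) (34, 15.5674)]  |A|=162.368
6. ⊥bis P2·P5 via (27.955,6.32): [(25.4371, 13.326) (23.8606, 9.7055) (34, 1.3215) (34, 15.5674)]  |A|=85.9563
7. ⊥bis P2·P6 via (28.95,22.16): [(25.4371, 13.326) (23.8606, 9.7055) (34, 1.3215) (34, 15.5674)]  |A|=85.9563
8. ⊥bis P2·P7 via (28.455,13.19): [(29.6094, 14.4182) (24.6028, 9.0918) (34, 1.3215) (34, 15.5674)]  |A|=75.7514
9. ⊥bis P2·P8 via (22.41,13.365): [(29.6094, 14.4182) (24.6028, 9.0918) (34, 1.3215) (34, 15.5674)]  |A|=75.7514
10. ⊥bis P2·P9 via (25.93,8.695): [(29.6094, 14.4182) (25.4956, 10.0416) (26.2382, 7.7396) (34, 1.3215) (34, 15.5674)]  |A|=74.3711
11. canonical 5-gon: [(29.6094, 14.4182) (25.4956, 10.0416) (26.2382, 7.7396) (34, 1.3215) (34, 15.5674)]
12. shoelace: 74.3711

Area of P2's cell: 74.3711 (5 vertices)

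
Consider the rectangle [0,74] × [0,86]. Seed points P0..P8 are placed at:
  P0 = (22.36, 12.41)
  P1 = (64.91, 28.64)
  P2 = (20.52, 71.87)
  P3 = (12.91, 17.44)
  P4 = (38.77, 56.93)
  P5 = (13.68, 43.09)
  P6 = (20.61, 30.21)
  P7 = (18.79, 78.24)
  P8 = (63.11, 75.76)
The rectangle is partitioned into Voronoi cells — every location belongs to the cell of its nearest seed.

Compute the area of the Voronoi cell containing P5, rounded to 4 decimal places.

1. box [0,74]×[0,86]: [(0, 0) (74, 0) (74, 86) (0, 86)]
2. ⊥bis P5·P0 via (18.02,27.75): [(0, 22.6518) (74, 43.5879) (74, 86) (0, 86)]  |A|=3913.1325
3. ⊥bis P5·P1 via (39.295,35.865): [(0, 22.6518) (38.6526, 33.5874) (53.4361, 86) (0, 86)]  |A|=2624.6501
4. ⊥bis P5·P2 via (17.1,57.48): [(0, 61.5441) (0, 22.6518) (38.6526, 33.5874) (43.6143, 51.1785)]  |A|=1160.9714
5. ⊥bis P5·P3 via (13.295,30.265): [(0, 61.5441) (0, 30.6641) (25.6034, 29.8955) (38.6526, 33.5874) (43.6143, 51.1785)]  |A|=1058.3998
6. ⊥bis P5·P4 via (26.225,50.01): [(22.8595, 56.1112) (0, 61.5441) (0, 30.6641) (25.6034, 29.8955) (35.7387, 32.763)]  |A|=824.2868
7. ⊥bis P5·P6 via (17.145,36.65): [(29.8298, 43.475) (22.8595, 56.1112) (0, 61.5441) (0, 30.6641) (5.7016, 30.493)]  |A|=625.1398
8. ⊥bis P5·P7 via (16.235,60.665): [(29.8298, 43.475) (22.8595, 56.1112) (0, 61.5441) (0, 30.6641) (5.7016, 30.493)]  |A|=625.1398
9. ⊥bis P5·P8 via (38.395,59.425): [(29.8298, 43.475) (22.8595, 56.1112) (0, 61.5441) (0, 30.6641) (5.7016, 30.493)]  |A|=625.1398
10. canonical 5-gon: [(29.8298, 43.475) (22.8595, 56.1112) (0, 61.5441) (0, 30.6641) (5.7016, 30.493)]
11. shoelace: 625.1398

Area of P5's cell: 625.1398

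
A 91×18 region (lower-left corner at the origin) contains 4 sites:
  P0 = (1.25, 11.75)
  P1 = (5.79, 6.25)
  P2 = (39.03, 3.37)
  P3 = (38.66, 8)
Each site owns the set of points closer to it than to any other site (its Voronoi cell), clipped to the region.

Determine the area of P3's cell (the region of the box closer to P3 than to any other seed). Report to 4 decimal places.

1. box [0,91]×[0,18]: [(0, 0) (91, 0) (91, 18) (0, 18)]
2. ⊥bis P3·P0 via (19.955,9.875): [(18.9651, 0) (91, 0) (91, 18) (20.7695, 18)]  |A|=1280.3888
3. ⊥bis P3·P1 via (22.225,7.125): [(22.6043, 0) (91, 0) (91, 18) (21.646, 18)]  |A|=1239.7469
4. ⊥bis P3·P2 via (38.845,5.685): [(22.3718, 4.3686) (91, 9.8529) (91, 18) (21.646, 18)]  |A|=752.258
5. canonical 4-gon: [(22.3718, 4.3686) (91, 9.8529) (91, 18) (21.646, 18)]
6. shoelace: 752.258

Area of P3's cell: 752.2580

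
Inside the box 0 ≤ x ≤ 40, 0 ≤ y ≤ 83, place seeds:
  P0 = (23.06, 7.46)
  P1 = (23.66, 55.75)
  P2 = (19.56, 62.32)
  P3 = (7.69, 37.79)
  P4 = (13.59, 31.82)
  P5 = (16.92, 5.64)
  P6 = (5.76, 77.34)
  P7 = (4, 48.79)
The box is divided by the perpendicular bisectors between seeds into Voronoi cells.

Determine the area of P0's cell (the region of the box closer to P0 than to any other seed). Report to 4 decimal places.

1. box [0,40]×[0,83]: [(0, 0) (40, 0) (40, 83) (0, 83)]
2. ⊥bis P0·P1 via (23.36,31.605): [(0, 31.8952) (0, 0) (40, 0) (40, 31.3982)]  |A|=1265.8699
3. ⊥bis P0·P2 via (21.31,34.89): [(0, 31.8952) (0, 0) (40, 0) (40, 31.3982)]  |A|=1265.8699
4. ⊥bis P0·P3 via (15.375,22.625): [(32.8625, 31.4869) (0, 14.8336) (0, 0) (40, 0) (40, 31.3982)]  |A|=985.5257
5. ⊥bis P0·P4 via (18.325,19.64): [(0, 12.5161) (0, 0) (40, 0) (40, 28.0662)]  |A|=811.6464
6. ⊥bis P0·P5 via (19.99,6.55): [(16.3388, 18.8679) (21.9315, 0) (40, 0) (40, 28.0662)]  |A|=502.4969
7. ⊥bis P0·P6 via (14.41,42.4): [(16.3388, 18.8679) (21.9315, 0) (40, 0) (40, 28.0662)]  |A|=502.4969
8. ⊥bis P0·P7 via (13.53,28.125): [(16.3388, 18.8679) (21.9315, 0) (40, 0) (40, 28.0662)]  |A|=502.4969
9. canonical 4-gon: [(16.3388, 18.8679) (21.9315, 0) (40, 0) (40, 28.0662)]
10. shoelace: 502.4969

Area of P0's cell: 502.4969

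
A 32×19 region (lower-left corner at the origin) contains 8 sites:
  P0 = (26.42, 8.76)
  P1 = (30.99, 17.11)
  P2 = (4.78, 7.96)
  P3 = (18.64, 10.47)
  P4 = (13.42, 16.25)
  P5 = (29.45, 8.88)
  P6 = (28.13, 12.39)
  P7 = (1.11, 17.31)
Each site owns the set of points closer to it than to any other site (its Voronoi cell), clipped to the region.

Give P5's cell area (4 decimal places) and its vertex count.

Area of P5's cell: 43.5344 (4 vertices)

1. box [0,32]×[0,19]: [(0, 0) (32, 0) (32, 19) (0, 19)]
2. ⊥bis P5·P0 via (27.935,8.82): [(28.2843, 0) (32, 0) (32, 19) (27.5318, 19)]  |A|=77.7467
3. ⊥bis P5·P1 via (30.22,12.995): [(27.7514, 13.4569) (28.2843, 0) (32, 0) (32, 12.6619)]  |A|=51.8989
4. ⊥bis P5·P2 via (17.115,8.42): [(27.7514, 13.4569) (28.2843, 0) (32, 0) (32, 12.6619)]  |A|=51.8989
5. ⊥bis P5·P3 via (24.045,9.675): [(27.7514, 13.4569) (28.2843, 0) (32, 0) (32, 12.6619)]  |A|=51.8989
6. ⊥bis P5·P4 via (21.435,12.565): [(27.7514, 13.4569) (28.2843, 0) (32, 0) (32, 12.6619)]  |A|=51.8989
7. ⊥bis P5·P6 via (28.79,10.635): [(27.8767, 10.2915) (28.2843, 0) (32, 0) (32, 11.8422)]  |A|=43.5344
8. ⊥bis P5·P7 via (15.28,13.095): [(27.8767, 10.2915) (28.2843, 0) (32, 0) (32, 11.8422)]  |A|=43.5344
9. canonical 4-gon: [(27.8767, 10.2915) (28.2843, 0) (32, 0) (32, 11.8422)]
10. shoelace: 43.5344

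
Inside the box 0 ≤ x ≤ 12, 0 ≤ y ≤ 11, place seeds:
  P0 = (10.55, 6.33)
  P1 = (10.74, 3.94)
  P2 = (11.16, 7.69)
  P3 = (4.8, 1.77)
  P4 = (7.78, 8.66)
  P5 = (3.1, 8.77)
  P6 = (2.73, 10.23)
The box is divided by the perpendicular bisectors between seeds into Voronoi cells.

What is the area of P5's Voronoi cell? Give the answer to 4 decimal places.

Area of P5's cell: 24.2790

1. box [0,12]×[0,11]: [(0, 0) (12, 0) (12, 11) (0, 11)]
2. ⊥bis P5·P0 via (6.825,7.55): [(0, 0) (4.3522, 0) (7.9549, 11) (0, 11)]  |A|=67.6895
3. ⊥bis P5·P1 via (6.92,6.355): [(0, 0) (2.9024, 0) (5.9108, 4.7586) (7.9549, 11) (0, 11)]  |A|=64.2398
4. ⊥bis P5·P2 via (7.13,8.23): [(0, 0) (2.9024, 0) (5.9108, 4.7586) (7.187, 8.6552) (7.5012, 11) (0, 11)]  |A|=63.7078
5. ⊥bis P5·P3 via (3.95,5.27): [(0, 4.3107) (6.2622, 5.8315) (7.187, 8.6552) (7.5012, 11) (0, 11)]  |A|=40.9702
6. ⊥bis P5·P4 via (5.44,8.715): [(0, 4.3107) (5.3671, 5.6142) (5.4937, 11) (0, 11)]  |A|=32.7452
7. ⊥bis P5·P6 via (2.915,9.5): [(0, 8.7613) (0, 4.3107) (5.3671, 5.6142) (5.4737, 10.1484)]  |A|=24.279
8. canonical 4-gon: [(0, 8.7613) (0, 4.3107) (5.3671, 5.6142) (5.4737, 10.1484)]
9. shoelace: 24.279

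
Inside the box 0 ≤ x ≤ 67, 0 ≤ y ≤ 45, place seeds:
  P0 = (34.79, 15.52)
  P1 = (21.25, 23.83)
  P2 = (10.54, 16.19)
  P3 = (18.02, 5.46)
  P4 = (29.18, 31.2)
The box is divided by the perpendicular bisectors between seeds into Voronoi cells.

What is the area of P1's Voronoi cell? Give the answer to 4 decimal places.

1. box [0,67]×[0,45]: [(0, 0) (67, 0) (67, 45) (0, 45)]
2. ⊥bis P1·P0 via (28.02,19.675): [(0, 0) (15.9447, 0) (43.5629, 45) (0, 45)]  |A|=1338.9213
3. ⊥bis P1·P2 via (15.895,20.01): [(0, 42.2921) (22.5231, 10.7185) (43.5629, 45) (0, 45)]  |A|=777.1947
4. ⊥bis P1·P3 via (19.635,14.645): [(0, 42.2921) (19.7346, 14.6275) (24.4169, 13.8042) (43.5629, 45) (0, 45)]  |A|=769.1912
5. ⊥bis P1·P4 via (25.215,27.515): [(0, 42.2921) (19.7346, 14.6275) (24.4169, 13.8042) (29.8023, 22.5791) (8.9648, 45) (0, 45)]  |A|=381.3303
6. canonical 6-gon: [(0, 42.2921) (19.7346, 14.6275) (24.4169, 13.8042) (29.8023, 22.5791) (8.9648, 45) (0, 45)]
7. shoelace: 381.3303

Area of P1's cell: 381.3303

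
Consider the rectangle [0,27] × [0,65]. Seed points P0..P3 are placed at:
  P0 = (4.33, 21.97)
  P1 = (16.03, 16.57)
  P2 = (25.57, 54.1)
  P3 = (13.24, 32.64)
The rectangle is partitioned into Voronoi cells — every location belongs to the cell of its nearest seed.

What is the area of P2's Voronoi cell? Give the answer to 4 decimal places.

1. box [0,27]×[0,65]: [(0, 0) (27, 0) (27, 65) (0, 65)]
2. ⊥bis P2·P0 via (14.95,38.035): [(0, 47.9179) (27, 30.0692) (27, 65) (0, 65)]  |A|=702.1743
3. ⊥bis P2·P1 via (20.8,35.335): [(0, 47.9179) (17.9312, 36.0642) (27, 33.759) (27, 65) (0, 65)]  |A|=685.4432
4. ⊥bis P2·P3 via (19.405,43.37): [(0, 54.5193) (27, 39.0062) (27, 65) (0, 65)]  |A|=492.4055
5. canonical 4-gon: [(0, 54.5193) (27, 39.0062) (27, 65) (0, 65)]
6. shoelace: 492.4055

Area of P2's cell: 492.4055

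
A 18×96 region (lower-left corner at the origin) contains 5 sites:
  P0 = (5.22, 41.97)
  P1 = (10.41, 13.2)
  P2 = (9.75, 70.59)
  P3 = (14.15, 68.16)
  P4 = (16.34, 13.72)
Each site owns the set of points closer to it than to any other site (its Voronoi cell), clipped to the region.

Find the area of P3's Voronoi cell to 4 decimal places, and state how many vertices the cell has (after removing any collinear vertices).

1. box [0,18]×[0,96]: [(0, 0) (18, 0) (18, 96) (0, 96)]
2. ⊥bis P3·P0 via (9.685,55.065): [(0, 58.3673) (18, 52.2298) (18, 96) (0, 96)]  |A|=732.6258
3. ⊥bis P3·P1 via (12.28,40.68): [(0, 58.3673) (18, 52.2298) (18, 96) (0, 96)]  |A|=732.6258
4. ⊥bis P3·P2 via (11.95,69.375): [(4.9404, 56.6828) (18, 52.2298) (18, 80.3297)]  |A|=183.4864
5. ⊥bis P3·P4 via (15.245,40.94): [(4.9404, 56.6828) (18, 52.2298) (18, 80.3297)]  |A|=183.4864
6. canonical 3-gon: [(4.9404, 56.6828) (18, 52.2298) (18, 80.3297)]
7. shoelace: 183.4864

Area of P3's cell: 183.4864 (3 vertices)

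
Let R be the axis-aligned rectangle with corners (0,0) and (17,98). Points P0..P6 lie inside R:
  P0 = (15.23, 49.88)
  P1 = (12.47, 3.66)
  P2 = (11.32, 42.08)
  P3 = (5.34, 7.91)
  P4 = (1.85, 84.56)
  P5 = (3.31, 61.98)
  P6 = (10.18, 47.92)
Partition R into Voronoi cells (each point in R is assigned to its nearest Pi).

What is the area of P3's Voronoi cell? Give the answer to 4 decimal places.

1. box [0,17]×[0,98]: [(0, 0) (17, 0) (17, 98) (0, 98)]
2. ⊥bis P3·P0 via (10.285,28.895): [(0, 31.3186) (0, 0) (17, 0) (17, 27.3126)]  |A|=498.3656
3. ⊥bis P3·P1 via (8.905,5.785): [(0, 31.3186) (0, 0) (5.4567, 0) (17, 19.3656) (17, 27.3126)]  |A|=386.5946
4. ⊥bis P3·P2 via (8.33,24.995): [(0, 26.4528) (0, 0) (5.4567, 0) (17, 19.3656) (17, 23.4777)]  |A|=312.6382
5. ⊥bis P3·P4 via (3.595,46.235): [(0, 26.4528) (0, 0) (5.4567, 0) (17, 19.3656) (17, 23.4777)]  |A|=312.6382
6. ⊥bis P3·P5 via (4.325,34.945): [(0, 26.4528) (0, 0) (5.4567, 0) (17, 19.3656) (17, 23.4777)]  |A|=312.6382
7. ⊥bis P3·P6 via (7.76,27.915): [(0, 26.4528) (0, 0) (5.4567, 0) (17, 19.3656) (17, 23.4777)]  |A|=312.6382
8. canonical 5-gon: [(0, 26.4528) (0, 0) (5.4567, 0) (17, 19.3656) (17, 23.4777)]
9. shoelace: 312.6382

Area of P3's cell: 312.6382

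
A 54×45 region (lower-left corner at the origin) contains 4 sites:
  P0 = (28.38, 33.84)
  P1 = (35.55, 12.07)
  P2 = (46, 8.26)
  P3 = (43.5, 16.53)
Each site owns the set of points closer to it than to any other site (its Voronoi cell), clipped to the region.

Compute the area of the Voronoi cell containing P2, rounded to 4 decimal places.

1. box [0,54]×[0,45]: [(0, 0) (54, 0) (54, 45) (0, 45)]
2. ⊥bis P2·P0 via (37.19,21.05): [(6.6305, 0) (54, 0) (54, 32.6291)]  |A|=772.8116
3. ⊥bis P2·P1 via (40.775,10.165): [(47.2768, 27.998) (37.0689, 0) (54, 0) (54, 32.6291)]  |A|=346.7042
4. ⊥bis P2·P3 via (44.75,12.395): [(41.1964, 11.3207) (37.0689, 0) (54, 0) (54, 15.1913)]  |A|=193.0878
5. canonical 4-gon: [(41.1964, 11.3207) (37.0689, 0) (54, 0) (54, 15.1913)]
6. shoelace: 193.0878

Area of P2's cell: 193.0878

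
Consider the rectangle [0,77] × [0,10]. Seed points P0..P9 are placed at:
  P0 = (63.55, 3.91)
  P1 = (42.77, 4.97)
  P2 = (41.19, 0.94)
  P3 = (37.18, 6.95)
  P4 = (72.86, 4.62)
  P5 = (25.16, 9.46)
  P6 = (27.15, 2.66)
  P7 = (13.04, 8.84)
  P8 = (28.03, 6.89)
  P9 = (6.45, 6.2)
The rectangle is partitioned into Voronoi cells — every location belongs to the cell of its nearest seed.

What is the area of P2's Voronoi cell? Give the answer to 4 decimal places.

1. box [0,77]×[0,10]: [(0, 0) (77, 0) (77, 10) (0, 10)]
2. ⊥bis P2·P0 via (52.37,2.425): [(0, 0) (52.6921, 0) (51.3638, 10) (0, 10)]  |A|=520.2797
3. ⊥bis P2·P1 via (41.98,2.955): [(0, 0) (49.5171, 0) (24.0108, 10) (0, 10)]  |A|=367.6396
4. ⊥bis P2·P3 via (39.185,3.945): [(33.2724, 0) (49.5171, 0) (39.2849, 4.0116)]  |A|=32.584
5. ⊥bis P2·P4 via (57.025,2.78): [(33.2724, 0) (49.5171, 0) (39.2849, 4.0116)]  |A|=32.584
6. ⊥bis P2·P5 via (33.175,5.2): [(33.2724, 0) (49.5171, 0) (39.2849, 4.0116)]  |A|=32.584
7. ⊥bis P2·P6 via (34.17,1.8): [(34.0098, 0.492) (33.9495, 0) (49.5171, 0) (39.2849, 4.0116)]  |A|=32.4174
8. ⊥bis P2·P7 via (27.115,4.89): [(34.0098, 0.492) (33.9495, 0) (49.5171, 0) (39.2849, 4.0116)]  |A|=32.4174
9. ⊥bis P2·P8 via (34.61,3.915): [(34.0098, 0.492) (33.9495, 0) (49.5171, 0) (39.2849, 4.0116)]  |A|=32.4174
10. ⊥bis P2·P9 via (23.82,3.57): [(34.0098, 0.492) (33.9495, 0) (49.5171, 0) (39.2849, 4.0116)]  |A|=32.4174
11. canonical 4-gon: [(34.0098, 0.492) (33.9495, 0) (49.5171, 0) (39.2849, 4.0116)]
12. shoelace: 32.4174

Area of P2's cell: 32.4174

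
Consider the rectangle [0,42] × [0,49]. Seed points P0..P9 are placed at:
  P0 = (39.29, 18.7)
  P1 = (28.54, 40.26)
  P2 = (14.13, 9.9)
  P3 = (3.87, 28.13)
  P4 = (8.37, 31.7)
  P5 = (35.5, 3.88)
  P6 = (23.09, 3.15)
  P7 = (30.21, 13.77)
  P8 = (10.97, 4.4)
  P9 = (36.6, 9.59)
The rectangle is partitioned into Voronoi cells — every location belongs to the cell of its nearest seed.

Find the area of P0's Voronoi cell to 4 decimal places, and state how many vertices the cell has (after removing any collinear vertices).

1. box [0,42]×[0,49]: [(0, 0) (42, 0) (42, 49) (0, 49)]
2. ⊥bis P0·P1 via (33.915,29.48): [(0, 12.5697) (0, 0) (42, 0) (42, 33.5113)]  |A|=967.6998
3. ⊥bis P0·P2 via (26.71,14.3): [(23.259, 24.1668) (31.7116, 0) (42, 0) (42, 33.5113)]  |A|=438.3367
4. ⊥bis P0·P3 via (21.58,23.415): [(23.259, 24.1668) (31.7116, 0) (42, 0) (42, 33.5113)]  |A|=438.3367
5. ⊥bis P0·P4 via (23.83,25.2): [(23.4318, 24.253) (23.321, 23.9894) (31.7116, 0) (42, 0) (42, 33.5113)]  |A|=438.3187
6. ⊥bis P0·P5 via (37.395,11.29): [(23.4318, 24.253) (23.321, 23.9894) (26.8166, 13.9953) (42, 10.1123) (42, 33.5113)]  |A|=289.5542
7. ⊥bis P0·P6 via (31.19,10.925): [(23.4318, 24.253) (23.321, 23.9894) (25.9989, 16.3331) (28.707, 13.5118) (42, 10.1123) (42, 33.5113)]  |A|=287.5422
8. ⊥bis P0·P7 via (34.75,16.235): [(28.9128, 26.9859) (37.4413, 11.2782) (42, 10.1123) (42, 33.5113)]  |A|=183.9449
9. ⊥bis P0·P8 via (25.13,11.55): [(28.9128, 26.9859) (37.4413, 11.2782) (42, 10.1123) (42, 33.5113)]  |A|=183.9449
10. ⊥bis P0·P9 via (37.945,14.145): [(28.9128, 26.9859) (35.4914, 14.8695) (42, 12.9476) (42, 33.5113)]  |A|=167.6687
11. canonical 4-gon: [(28.9128, 26.9859) (35.4914, 14.8695) (42, 12.9476) (42, 33.5113)]
12. shoelace: 167.6687

Area of P0's cell: 167.6687 (4 vertices)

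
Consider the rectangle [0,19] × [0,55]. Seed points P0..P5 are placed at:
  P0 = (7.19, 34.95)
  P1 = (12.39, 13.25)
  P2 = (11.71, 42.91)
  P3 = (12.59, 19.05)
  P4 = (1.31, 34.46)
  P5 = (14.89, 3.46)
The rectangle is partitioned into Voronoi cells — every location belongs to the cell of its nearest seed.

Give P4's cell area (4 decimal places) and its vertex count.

Area of P4's cell: 90.3967 (4 vertices)

1. box [0,19]×[0,55]: [(0, 0) (19, 0) (19, 55) (0, 55)]
2. ⊥bis P4·P0 via (4.25,34.705): [(0, 0) (7.1421, 0) (2.5588, 55) (0, 55)]  |A|=266.7729
3. ⊥bis P4·P1 via (6.85,23.855): [(0, 20.2766) (5.2249, 23.0061) (2.5588, 55) (0, 55)]  |A|=131.6456
4. ⊥bis P4·P2 via (6.51,38.685): [(0, 46.6973) (0, 20.2766) (5.2249, 23.0061) (3.6221, 42.2393)]  |A|=100.2831
5. ⊥bis P4·P3 via (6.95,26.755): [(0, 46.6973) (0, 21.6677) (5.0296, 25.3493) (3.6221, 42.2393)]  |A|=90.3967
6. ⊥bis P4·P5 via (8.1,18.96): [(0, 46.6973) (0, 21.6677) (5.0296, 25.3493) (3.6221, 42.2393)]  |A|=90.3967
7. canonical 4-gon: [(0, 46.6973) (0, 21.6677) (5.0296, 25.3493) (3.6221, 42.2393)]
8. shoelace: 90.3967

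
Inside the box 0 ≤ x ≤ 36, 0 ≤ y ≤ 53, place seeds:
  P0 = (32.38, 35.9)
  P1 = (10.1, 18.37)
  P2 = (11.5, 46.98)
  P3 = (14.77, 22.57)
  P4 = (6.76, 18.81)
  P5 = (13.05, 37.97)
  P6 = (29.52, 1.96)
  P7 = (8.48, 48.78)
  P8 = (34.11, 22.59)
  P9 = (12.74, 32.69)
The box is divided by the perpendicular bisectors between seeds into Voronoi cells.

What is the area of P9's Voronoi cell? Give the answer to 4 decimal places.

1. box [0,36]×[0,53]: [(0, 0) (36, 0) (36, 53) (0, 53)]
2. ⊥bis P9·P0 via (22.56,34.295): [(0, 0) (28.1652, 0) (19.5028, 53) (0, 53)]  |A|=1263.2036
3. ⊥bis P9·P1 via (11.42,25.53): [(0, 27.6354) (24.3832, 23.1401) (19.5028, 53) (0, 53)]  |A|=600.4108
4. ⊥bis P9·P2 via (12.12,39.835): [(0, 38.7833) (0, 27.6354) (24.3832, 23.1401) (21.5212, 40.6508)]  |A|=327.0083
5. ⊥bis P9·P3 via (13.755,27.63): [(0, 38.7833) (0, 27.6354) (7.1815, 26.3114) (23.3352, 29.5517) (21.5212, 40.6508)]  |A|=273.5249
6. ⊥bis P9·P4 via (9.75,25.75): [(0, 38.7833) (0, 29.9506) (8.0449, 26.4846) (23.3352, 29.5517) (21.5212, 40.6508)]  |A|=263.0182
7. ⊥bis P9·P5 via (12.895,35.33): [(0, 36.0871) (0, 29.9506) (8.0449, 26.4846) (23.3352, 29.5517) (22.4828, 34.7671)]  |A|=168.4989
8. ⊥bis P9·P6 via (21.13,17.325): [(0, 36.0871) (0, 29.9506) (8.0449, 26.4846) (23.3352, 29.5517) (22.4828, 34.7671)]  |A|=168.4989
9. ⊥bis P9·P7 via (10.61,40.735): [(0, 36.0871) (0, 29.9506) (8.0449, 26.4846) (23.3352, 29.5517) (22.4828, 34.7671)]  |A|=168.4989
10. ⊥bis P9·P8 via (23.425,27.64): [(0, 36.0871) (0, 29.9506) (8.0449, 26.4846) (23.3352, 29.5517) (22.4828, 34.7671)]  |A|=168.4989
11. canonical 5-gon: [(0, 36.0871) (0, 29.9506) (8.0449, 26.4846) (23.3352, 29.5517) (22.4828, 34.7671)]
12. shoelace: 168.4989

Area of P9's cell: 168.4989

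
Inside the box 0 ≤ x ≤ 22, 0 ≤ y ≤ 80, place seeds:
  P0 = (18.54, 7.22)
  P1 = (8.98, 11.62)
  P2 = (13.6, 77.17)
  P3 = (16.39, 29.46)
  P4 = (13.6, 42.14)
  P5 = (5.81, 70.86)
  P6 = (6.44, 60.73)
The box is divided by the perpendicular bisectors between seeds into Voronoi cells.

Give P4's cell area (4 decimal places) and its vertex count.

Area of P4's cell: 371.6125 (4 vertices)

1. box [0,22]×[0,80]: [(0, 0) (22, 0) (22, 80) (0, 80)]
2. ⊥bis P4·P0 via (16.07,24.68): [(0, 22.4066) (22, 25.5189) (22, 80) (0, 80)]  |A|=1232.8191
3. ⊥bis P4·P1 via (11.29,26.88): [(0, 28.589) (21.1117, 25.3932) (22, 25.5189) (22, 80) (0, 80)]  |A|=1167.5587
4. ⊥bis P4·P2 via (13.6,59.655): [(0, 59.655) (0, 28.589) (21.1117, 25.3932) (22, 25.5189) (22, 59.655)]  |A|=719.9687
5. ⊥bis P4·P3 via (14.995,35.8): [(0, 59.655) (0, 32.5006) (22, 37.3413) (22, 59.655)]  |A|=544.1486
6. ⊥bis P4·P5 via (9.705,56.5): [(21.3368, 59.655) (0, 53.8676) (0, 32.5006) (22, 37.3413) (22, 59.655)]  |A|=482.4065
7. ⊥bis P4·P6 via (10.02,51.435): [(0, 47.5758) (0, 32.5006) (22, 37.3413) (22, 56.0491)]  |A|=371.6125
8. canonical 4-gon: [(0, 47.5758) (0, 32.5006) (22, 37.3413) (22, 56.0491)]
9. shoelace: 371.6125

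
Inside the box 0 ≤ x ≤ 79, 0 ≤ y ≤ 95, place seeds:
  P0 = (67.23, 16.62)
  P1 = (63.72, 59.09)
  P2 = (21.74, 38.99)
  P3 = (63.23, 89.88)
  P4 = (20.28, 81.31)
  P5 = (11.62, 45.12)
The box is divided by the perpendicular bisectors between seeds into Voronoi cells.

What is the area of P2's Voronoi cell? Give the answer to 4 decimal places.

Area of P2's cell: 1843.9991

1. box [0,79]×[0,95]: [(0, 0) (79, 0) (79, 95) (0, 95)]
2. ⊥bis P2·P0 via (44.485,27.805): [(0, 0) (30.8117, 0) (77.5286, 95) (0, 95)]  |A|=5146.1636
3. ⊥bis P2·P1 via (42.73,49.04): [(0, 0) (30.8117, 0) (48.7473, 36.4725) (20.7244, 95) (0, 95)]  |A|=3483.8602
4. ⊥bis P2·P3 via (42.485,64.435): [(0, 0) (30.8117, 0) (48.7473, 36.4725) (30.796, 73.9649) (4.9952, 95) (0, 95)]  |A|=3318.4278
5. ⊥bis P2·P4 via (21.01,60.15): [(0, 59.4252) (0, 0) (30.8117, 0) (48.7473, 36.4725) (37.144, 60.7066)]  |A|=2467.8093
6. ⊥bis P2·P5 via (16.68,42.055): [(27.7822, 60.3836) (0, 14.518) (0, 0) (30.8117, 0) (48.7473, 36.4725) (37.144, 60.7066)]  |A|=1843.9991
7. canonical 6-gon: [(27.7822, 60.3836) (0, 14.518) (0, 0) (30.8117, 0) (48.7473, 36.4725) (37.144, 60.7066)]
8. shoelace: 1843.9991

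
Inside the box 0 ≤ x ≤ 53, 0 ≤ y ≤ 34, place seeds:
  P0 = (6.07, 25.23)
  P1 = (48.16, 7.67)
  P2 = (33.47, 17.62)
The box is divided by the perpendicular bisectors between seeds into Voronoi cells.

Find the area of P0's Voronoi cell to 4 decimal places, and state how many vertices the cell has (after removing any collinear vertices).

Area of P0's cell: 630.3944 (4 vertices)

1. box [0,53]×[0,34]: [(0, 0) (53, 0) (53, 34) (0, 34)]
2. ⊥bis P0·P1 via (27.115,16.45): [(0, 0) (20.252, 0) (34.4369, 34) (0, 34)]  |A|=929.7117
3. ⊥bis P0·P2 via (19.77,21.425): [(0, 0) (13.8195, 0) (23.2625, 34) (0, 34)]  |A|=630.3944
4. canonical 4-gon: [(0, 0) (13.8195, 0) (23.2625, 34) (0, 34)]
5. shoelace: 630.3944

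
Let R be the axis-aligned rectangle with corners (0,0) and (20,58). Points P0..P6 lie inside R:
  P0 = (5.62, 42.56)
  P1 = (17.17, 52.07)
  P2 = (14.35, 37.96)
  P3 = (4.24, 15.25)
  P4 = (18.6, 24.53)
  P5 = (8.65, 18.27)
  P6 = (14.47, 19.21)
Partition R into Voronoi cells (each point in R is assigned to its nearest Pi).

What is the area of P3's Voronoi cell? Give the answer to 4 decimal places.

Area of P3's cell: 228.4786

1. box [0,20]×[0,58]: [(0, 0) (20, 0) (20, 58) (0, 58)]
2. ⊥bis P3·P0 via (4.93,28.905): [(0, 29.1541) (0, 0) (20, 0) (20, 28.1435)]  |A|=572.9762
3. ⊥bis P3·P1 via (10.705,33.66): [(0, 29.1541) (0, 0) (20, 0) (20, 28.1435)]  |A|=572.9762
4. ⊥bis P3·P2 via (9.295,26.605): [(4.0259, 28.9507) (0, 29.1541) (0, 0) (20, 0) (20, 21.8394)]  |A|=522.6248
5. ⊥bis P3·P4 via (11.42,19.89): [(6.1861, 27.989) (4.0259, 28.9507) (0, 29.1541) (0, 0) (20, 0) (20, 6.6132)]  |A|=417.4583
6. ⊥bis P3·P5 via (6.445,16.76): [(0, 26.1714) (0, 0) (17.9224, 0)]  |A|=234.5268
7. ⊥bis P3·P6 via (9.355,17.23): [(13.5572, 6.3743) (0, 26.1714) (0, 0) (16.0247, 0)]  |A|=228.4786
8. canonical 4-gon: [(13.5572, 6.3743) (0, 26.1714) (0, 0) (16.0247, 0)]
9. shoelace: 228.4786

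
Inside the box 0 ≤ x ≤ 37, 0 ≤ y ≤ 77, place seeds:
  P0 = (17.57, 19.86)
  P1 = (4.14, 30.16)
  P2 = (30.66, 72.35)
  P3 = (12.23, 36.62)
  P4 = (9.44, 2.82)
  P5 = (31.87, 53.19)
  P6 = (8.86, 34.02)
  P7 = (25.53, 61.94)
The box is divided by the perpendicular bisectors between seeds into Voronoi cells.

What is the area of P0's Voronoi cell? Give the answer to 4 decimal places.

Area of P0's cell: 675.6597

1. box [0,37]×[0,77]: [(0, 0) (37, 0) (37, 77) (0, 77)]
2. ⊥bis P0·P1 via (10.855,25.01): [(0, 10.8563) (0, 0) (37, 0) (37, 59.1)]  |A|=1294.193
3. ⊥bis P0·P2 via (24.115,46.105): [(26.565, 45.494) (0, 10.8563) (0, 0) (37, 0) (37, 42.8917)]  |A|=1209.6262
4. ⊥bis P0·P3 via (14.9,28.24): [(12.8252, 27.5789) (0, 10.8563) (0, 0) (37, 0) (37, 35.2814)]  |A|=1006.288
5. ⊥bis P0·P4 via (13.505,11.34): [(12.8252, 27.5789) (3.8894, 15.9277) (37, 0.1302) (37, 35.2814)]  |A|=688.3568
6. ⊥bis P0·P5 via (24.72,36.525): [(31.6165, 33.5661) (12.8252, 27.5789) (3.8894, 15.9277) (37, 0.1302) (37, 31.2564)]  |A|=677.5223
7. ⊥bis P0·P6 via (13.215,26.94): [(31.6165, 33.5661) (15.7888, 28.5232) (11.5495, 25.9155) (3.8894, 15.9277) (37, 0.1302) (37, 31.2564)]  |A|=675.6597
8. ⊥bis P0·P7 via (21.55,40.9): [(31.6165, 33.5661) (15.7888, 28.5232) (11.5495, 25.9155) (3.8894, 15.9277) (37, 0.1302) (37, 31.2564)]  |A|=675.6597
9. canonical 6-gon: [(31.6165, 33.5661) (15.7888, 28.5232) (11.5495, 25.9155) (3.8894, 15.9277) (37, 0.1302) (37, 31.2564)]
10. shoelace: 675.6597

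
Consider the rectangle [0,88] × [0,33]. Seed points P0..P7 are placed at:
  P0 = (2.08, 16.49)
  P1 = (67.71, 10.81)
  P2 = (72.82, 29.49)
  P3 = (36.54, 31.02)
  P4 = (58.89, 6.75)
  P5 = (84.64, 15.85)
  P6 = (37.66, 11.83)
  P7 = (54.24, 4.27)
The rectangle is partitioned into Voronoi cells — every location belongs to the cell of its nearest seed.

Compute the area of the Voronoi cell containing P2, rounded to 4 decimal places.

Area of P2's cell: 333.8587

1. box [0,88]×[0,33]: [(0, 0) (88, 0) (88, 33) (0, 33)]
2. ⊥bis P2·P0 via (37.45,22.99): [(41.6749, 0) (88, 0) (88, 33) (35.6104, 33)]  |A|=1628.7916
3. ⊥bis P2·P1 via (70.265,20.15): [(36.2626, 29.4515) (88, 15.2985) (88, 33) (35.6104, 33)]  |A|=550.8665
4. ⊥bis P2·P3 via (54.68,30.255): [(54.4365, 24.48) (88, 15.2985) (88, 33) (54.7958, 33)]  |A|=438.5129
5. ⊥bis P2·P4 via (65.855,18.12): [(54.4626, 25.0988) (56.3088, 23.9678) (88, 15.2985) (88, 33) (54.7958, 33)]  |A|=437.927
6. ⊥bis P2·P5 via (78.73,22.67): [(54.4626, 25.0988) (56.3088, 23.9678) (74.4887, 18.9946) (88, 30.7031) (88, 33) (54.7958, 33)]  |A|=333.8587
7. ⊥bis P2·P6 via (55.24,20.66): [(54.4626, 25.0988) (56.3088, 23.9678) (74.4887, 18.9946) (88, 30.7031) (88, 33) (54.7958, 33)]  |A|=333.8587
8. ⊥bis P2·P7 via (63.53,16.88): [(54.4626, 25.0988) (56.3088, 23.9678) (74.4887, 18.9946) (88, 30.7031) (88, 33) (54.7958, 33)]  |A|=333.8587
9. canonical 6-gon: [(54.4626, 25.0988) (56.3088, 23.9678) (74.4887, 18.9946) (88, 30.7031) (88, 33) (54.7958, 33)]
10. shoelace: 333.8587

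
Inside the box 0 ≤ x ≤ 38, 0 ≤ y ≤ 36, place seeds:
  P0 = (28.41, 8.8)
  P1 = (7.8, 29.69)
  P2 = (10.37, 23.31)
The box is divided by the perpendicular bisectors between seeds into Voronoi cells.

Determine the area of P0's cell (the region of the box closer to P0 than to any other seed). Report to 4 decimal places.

Area of P0's cell: 613.6413

1. box [0,38]×[0,36]: [(0, 0) (38, 0) (38, 36) (0, 36)]
2. ⊥bis P0·P1 via (18.105,19.245): [(0, 1.3827) (0, 0) (38, 0) (38, 36) (35.0876, 36)]  |A|=760.68
3. ⊥bis P0·P2 via (19.39,16.055): [(6.4766, 0) (38, 0) (38, 36) (35.4322, 36)]  |A|=613.6413
4. canonical 4-gon: [(6.4766, 0) (38, 0) (38, 36) (35.4322, 36)]
5. shoelace: 613.6413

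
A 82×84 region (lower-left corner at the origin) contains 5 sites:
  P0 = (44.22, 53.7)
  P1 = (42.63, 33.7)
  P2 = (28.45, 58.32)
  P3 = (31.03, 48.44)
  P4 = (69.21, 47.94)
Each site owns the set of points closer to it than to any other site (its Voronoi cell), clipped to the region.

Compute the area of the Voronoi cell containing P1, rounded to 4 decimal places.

1. box [0,82]×[0,84]: [(0, 0) (82, 0) (82, 84) (0, 84)]
2. ⊥bis P1·P0 via (43.425,43.7): [(0, 47.1523) (0, 0) (82, 0) (82, 40.6333)]  |A|=3599.2086
3. ⊥bis P1·P2 via (35.54,46.01): [(32.9721, 44.531) (0, 25.5406) (0, 0) (82, 0) (82, 40.6333)]  |A|=3242.9168
4. ⊥bis P1·P3 via (36.83,41.07): [(40.4704, 43.9349) (0, 12.0857) (0, 0) (82, 0) (82, 40.6333)]  |A|=2889.6302
5. ⊥bis P1·P4 via (55.92,40.82): [(54.8643, 42.7906) (40.4704, 43.9349) (0, 12.0857) (0, 0) (77.789, 0)]  |A|=2248.2269
6. canonical 5-gon: [(54.8643, 42.7906) (40.4704, 43.9349) (0, 12.0857) (0, 0) (77.789, 0)]
7. shoelace: 2248.2269

Area of P1's cell: 2248.2269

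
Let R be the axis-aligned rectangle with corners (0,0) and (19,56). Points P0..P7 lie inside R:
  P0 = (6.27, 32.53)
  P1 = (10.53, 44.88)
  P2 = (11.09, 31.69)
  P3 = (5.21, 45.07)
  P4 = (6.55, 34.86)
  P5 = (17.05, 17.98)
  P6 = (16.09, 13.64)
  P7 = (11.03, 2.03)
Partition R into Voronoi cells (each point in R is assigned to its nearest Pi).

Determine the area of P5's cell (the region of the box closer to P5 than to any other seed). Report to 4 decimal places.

1. box [0,19]×[0,56]: [(0, 0) (19, 0) (19, 56) (0, 56)]
2. ⊥bis P5·P0 via (11.66,25.255): [(0, 16.6162) (0, 0) (19, 0) (19, 30.6932)]  |A|=449.4387
3. ⊥bis P5·P1 via (13.79,31.43): [(0, 16.6162) (0, 0) (19, 0) (19, 30.6932)]  |A|=449.4387
4. ⊥bis P5·P2 via (14.07,24.835): [(6.8664, 21.7035) (0, 16.6162) (0, 0) (19, 0) (19, 26.9782)]  |A|=426.9006
5. ⊥bis P5·P3 via (11.13,31.525): [(6.8664, 21.7035) (0, 16.6162) (0, 0) (19, 0) (19, 26.9782)]  |A|=426.9006
6. ⊥bis P5·P4 via (11.8,26.42): [(6.8664, 21.7035) (0, 16.6162) (0, 0) (19, 0) (19, 26.9782)]  |A|=426.9006
7. ⊥bis P5·P6 via (16.57,15.81): [(6.8664, 21.7035) (2.9717, 18.8179) (19, 15.2725) (19, 26.9782)]  |A|=101.0453
8. ⊥bis P5·P7 via (14.04,10.005): [(6.8664, 21.7035) (2.9717, 18.8179) (19, 15.2725) (19, 26.9782)]  |A|=101.0453
9. canonical 4-gon: [(6.8664, 21.7035) (2.9717, 18.8179) (19, 15.2725) (19, 26.9782)]
10. shoelace: 101.0453

Area of P5's cell: 101.0453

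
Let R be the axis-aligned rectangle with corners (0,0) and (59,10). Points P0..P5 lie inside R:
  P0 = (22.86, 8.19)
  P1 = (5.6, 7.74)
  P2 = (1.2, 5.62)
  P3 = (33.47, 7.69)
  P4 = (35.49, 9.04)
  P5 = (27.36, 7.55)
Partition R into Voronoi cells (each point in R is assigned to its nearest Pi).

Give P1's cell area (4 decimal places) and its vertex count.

1. box [0,59]×[0,10]: [(0, 0) (59, 0) (59, 10) (0, 10)]
2. ⊥bis P1·P0 via (14.23,7.965): [(0, 0) (14.4377, 0) (14.1769, 10) (0, 10)]  |A|=143.073
3. ⊥bis P1·P2 via (3.4,6.68): [(6.6185, 0) (14.4377, 0) (14.1769, 10) (1.8004, 10)]  |A|=100.9785
4. ⊥bis P1·P3 via (19.535,7.715): [(6.6185, 0) (14.4377, 0) (14.1769, 10) (1.8004, 10)]  |A|=100.9785
5. ⊥bis P1·P4 via (20.545,8.39): [(6.6185, 0) (14.4377, 0) (14.1769, 10) (1.8004, 10)]  |A|=100.9785
6. ⊥bis P1·P5 via (16.48,7.645): [(6.6185, 0) (14.4377, 0) (14.1769, 10) (1.8004, 10)]  |A|=100.9785
7. canonical 4-gon: [(6.6185, 0) (14.4377, 0) (14.1769, 10) (1.8004, 10)]
8. shoelace: 100.9785

Area of P1's cell: 100.9785 (4 vertices)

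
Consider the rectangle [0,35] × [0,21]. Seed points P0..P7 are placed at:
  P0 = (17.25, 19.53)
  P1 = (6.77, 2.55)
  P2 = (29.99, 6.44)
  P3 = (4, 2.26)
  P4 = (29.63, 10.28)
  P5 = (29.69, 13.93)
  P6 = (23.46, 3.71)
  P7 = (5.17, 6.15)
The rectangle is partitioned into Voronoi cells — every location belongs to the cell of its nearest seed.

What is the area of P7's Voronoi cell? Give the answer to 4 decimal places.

1. box [0,35]×[0,21]: [(0, 0) (35, 0) (35, 21) (0, 21)]
2. ⊥bis P7·P0 via (11.21,12.84): [(0, 0) (25.4318, 0) (2.1719, 21) (0, 21)]  |A|=289.8382
3. ⊥bis P7·P1 via (5.97,4.35): [(0, 1.6967) (15.783, 8.7113) (2.1719, 21) (0, 21)]  |A|=165.6767
4. ⊥bis P7·P2 via (17.58,6.295): [(0, 1.6967) (15.783, 8.7113) (2.1719, 21) (0, 21)]  |A|=165.6767
5. ⊥bis P7·P3 via (4.585,4.205): [(0, 5.584) (5.2164, 4.0151) (15.783, 8.7113) (2.1719, 21) (0, 21)]  |A|=155.5376
6. ⊥bis P7·P4 via (17.4,8.215): [(0, 5.584) (5.2164, 4.0151) (15.783, 8.7113) (2.1719, 21) (0, 21)]  |A|=155.5376
7. ⊥bis P7·P5 via (17.43,10.04): [(0, 5.584) (5.2164, 4.0151) (15.783, 8.7113) (2.1719, 21) (0, 21)]  |A|=155.5376
8. ⊥bis P7·P6 via (14.315,4.93): [(0, 5.584) (5.2164, 4.0151) (14.7587, 8.2561) (14.923, 9.4877) (2.1719, 21) (0, 21)]  |A|=154.9442
9. canonical 6-gon: [(0, 5.584) (5.2164, 4.0151) (14.7587, 8.2561) (14.923, 9.4877) (2.1719, 21) (0, 21)]
10. shoelace: 154.9442

Area of P7's cell: 154.9442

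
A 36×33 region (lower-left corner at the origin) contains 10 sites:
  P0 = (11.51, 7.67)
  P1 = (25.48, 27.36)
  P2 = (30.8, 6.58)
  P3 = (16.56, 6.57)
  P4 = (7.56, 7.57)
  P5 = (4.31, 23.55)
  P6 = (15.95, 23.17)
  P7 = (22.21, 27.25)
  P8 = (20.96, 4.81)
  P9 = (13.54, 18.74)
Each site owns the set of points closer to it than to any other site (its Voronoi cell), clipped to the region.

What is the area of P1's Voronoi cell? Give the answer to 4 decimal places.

Area of P1's cell: 187.2923

1. box [0,36]×[0,33]: [(0, 0) (36, 0) (36, 33) (0, 33)]
2. ⊥bis P1·P0 via (18.495,17.515): [(0, 30.6372) (36, 5.0953) (36, 33) (0, 33)]  |A|=544.8168
3. ⊥bis P1·P2 via (28.14,16.97): [(0, 30.6372) (21.6169, 15.3) (36, 18.9823) (36, 33) (0, 33)]  |A|=444.9477
4. ⊥bis P1·P3 via (21.02,16.965): [(0, 30.6372) (16.5932, 18.8643) (23.6735, 15.8265) (36, 18.9823) (36, 33) (0, 33)]  |A|=439.96
5. ⊥bis P1·P4 via (16.52,17.465): [(0, 32.424) (9.116, 24.1694) (16.5932, 18.8643) (23.6735, 15.8265) (36, 18.9823) (36, 33) (0, 33)]  |A|=431.8156
6. ⊥bis P1·P5 via (14.895,25.455): [(16.0062, 19.2808) (16.5932, 18.8643) (23.6735, 15.8265) (36, 18.9823) (36, 33) (13.5371, 33)]  |A|=328.1908
7. ⊥bis P1·P6 via (20.715,25.265): [(24.7442, 16.1006) (36, 18.9823) (36, 33) (17.3142, 33)]  |A|=236.7791
8. ⊥bis P1·P7 via (23.845,27.305): [(24.1786, 17.3871) (24.7442, 16.1006) (36, 18.9823) (36, 33) (23.6534, 33)]  |A|=187.2923
9. ⊥bis P1·P8 via (23.22,16.085): [(24.1786, 17.3871) (24.7442, 16.1006) (36, 18.9823) (36, 33) (23.6534, 33)]  |A|=187.2923
10. ⊥bis P1·P9 via (19.51,23.05): [(24.1786, 17.3871) (24.7442, 16.1006) (36, 18.9823) (36, 33) (23.6534, 33)]  |A|=187.2923
11. canonical 5-gon: [(24.1786, 17.3871) (24.7442, 16.1006) (36, 18.9823) (36, 33) (23.6534, 33)]
12. shoelace: 187.2923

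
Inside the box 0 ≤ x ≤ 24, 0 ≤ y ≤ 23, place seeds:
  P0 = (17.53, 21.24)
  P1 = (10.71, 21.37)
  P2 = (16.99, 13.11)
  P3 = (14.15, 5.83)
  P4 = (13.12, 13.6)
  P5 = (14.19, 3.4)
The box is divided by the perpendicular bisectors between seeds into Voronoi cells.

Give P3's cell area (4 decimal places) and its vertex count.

Area of P3's cell: 95.0155 (5 vertices)

1. box [0,24]×[0,23]: [(0, 0) (24, 0) (24, 23) (0, 23)]
2. ⊥bis P3·P0 via (15.84,13.535): [(0, 17.0093) (0, 0) (24, 0) (24, 11.7452)]  |A|=345.0542
3. ⊥bis P3·P1 via (12.43,13.6): [(13.9797, 13.943) (0, 10.8484) (0, 0) (24, 0) (24, 11.7452)]  |A|=301.9907
4. ⊥bis P3·P2 via (15.57,9.47): [(7.6791, 12.5483) (0, 10.8484) (0, 0) (24, 0) (24, 6.1814)]  |A|=242.6758
5. ⊥bis P3·P4 via (13.635,9.715): [(14.6105, 9.8443) (0, 7.9075) (0, 0) (24, 0) (24, 6.1814)]  |A|=204.9182
6. ⊥bis P3·P5 via (14.17,4.615): [(14.6105, 9.8443) (0, 7.9075) (0, 4.3817) (24, 4.7768) (24, 6.1814)]  |A|=95.0155
7. canonical 5-gon: [(14.6105, 9.8443) (0, 7.9075) (0, 4.3817) (24, 4.7768) (24, 6.1814)]
8. shoelace: 95.0155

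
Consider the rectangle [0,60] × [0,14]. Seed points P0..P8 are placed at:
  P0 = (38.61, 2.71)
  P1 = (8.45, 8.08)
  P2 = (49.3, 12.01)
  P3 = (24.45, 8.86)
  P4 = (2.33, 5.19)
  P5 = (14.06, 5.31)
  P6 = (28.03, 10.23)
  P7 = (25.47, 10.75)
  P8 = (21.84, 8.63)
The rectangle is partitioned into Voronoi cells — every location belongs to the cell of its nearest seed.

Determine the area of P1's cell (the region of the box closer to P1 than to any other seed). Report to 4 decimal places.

Area of P1's cell: 86.8019

1. box [0,60]×[0,14]: [(0, 0) (60, 0) (60, 14) (0, 14)]
2. ⊥bis P1·P0 via (23.53,5.395): [(0, 0) (22.5694, 0) (25.0621, 14) (0, 14)]  |A|=333.4208
3. ⊥bis P1·P2 via (28.875,10.045): [(0, 0) (22.5694, 0) (25.0621, 14) (0, 14)]  |A|=333.4208
4. ⊥bis P1·P3 via (16.45,8.47): [(0, 0) (16.8629, 0) (16.1804, 14) (0, 14)]  |A|=231.3033
5. ⊥bis P1·P4 via (5.39,6.635): [(8.5232, 0) (16.8629, 0) (16.1804, 14) (1.9121, 14)]  |A|=158.2563
6. ⊥bis P1·P5 via (11.255,6.695): [(8.2426, 0.5941) (14.8619, 14) (1.9121, 14)]  |A|=86.8019
7. ⊥bis P1·P6 via (18.24,9.155): [(8.2426, 0.5941) (14.8619, 14) (1.9121, 14)]  |A|=86.8019
8. ⊥bis P1·P7 via (16.96,9.415): [(8.2426, 0.5941) (14.8619, 14) (1.9121, 14)]  |A|=86.8019
9. ⊥bis P1·P8 via (15.145,8.355): [(8.2426, 0.5941) (14.8619, 14) (1.9121, 14)]  |A|=86.8019
10. canonical 3-gon: [(8.2426, 0.5941) (14.8619, 14) (1.9121, 14)]
11. shoelace: 86.8019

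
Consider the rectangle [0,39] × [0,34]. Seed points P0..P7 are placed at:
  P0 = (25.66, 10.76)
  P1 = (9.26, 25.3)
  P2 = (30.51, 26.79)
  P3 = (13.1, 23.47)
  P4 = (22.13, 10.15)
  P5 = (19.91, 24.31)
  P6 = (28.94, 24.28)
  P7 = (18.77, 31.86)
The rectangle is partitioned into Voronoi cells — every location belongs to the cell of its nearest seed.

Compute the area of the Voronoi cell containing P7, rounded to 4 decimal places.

1. box [0,39]×[0,34]: [(0, 0) (39, 0) (39, 34) (0, 34)]
2. ⊥bis P7·P0 via (22.215,21.31): [(0, 14.0559) (39, 26.791) (39, 34) (0, 34)]  |A|=529.4857
3. ⊥bis P7·P1 via (14.015,28.58): [(19.6154, 20.4611) (39, 26.791) (39, 34) (10.2763, 34)]  |A|=264.3154
4. ⊥bis P7·P2 via (24.64,29.325): [(19.6154, 20.4611) (21.0085, 20.916) (26.6589, 34) (10.2763, 34)]  |A|=118.7299
5. ⊥bis P7·P3 via (15.935,27.665): [(13.5207, 29.2966) (22.1185, 23.4862) (26.6589, 34) (10.2763, 34)]  |A|=96.9158
6. ⊥bis P7·P4 via (20.45,21.005): [(13.5207, 29.2966) (22.1185, 23.4862) (26.6589, 34) (10.2763, 34)]  |A|=96.9158
7. ⊥bis P7·P5 via (19.34,28.085): [(13.5207, 29.2966) (16.0489, 27.5881) (24.4369, 28.8546) (26.6589, 34) (10.2763, 34)]  |A|=75.8688
8. ⊥bis P7·P6 via (23.855,28.07): [(13.5207, 29.2966) (16.0489, 27.5881) (24.4369, 28.8546) (26.6589, 34) (10.2763, 34)]  |A|=75.8688
9. canonical 5-gon: [(13.5207, 29.2966) (16.0489, 27.5881) (24.4369, 28.8546) (26.6589, 34) (10.2763, 34)]
10. shoelace: 75.8688

Area of P7's cell: 75.8688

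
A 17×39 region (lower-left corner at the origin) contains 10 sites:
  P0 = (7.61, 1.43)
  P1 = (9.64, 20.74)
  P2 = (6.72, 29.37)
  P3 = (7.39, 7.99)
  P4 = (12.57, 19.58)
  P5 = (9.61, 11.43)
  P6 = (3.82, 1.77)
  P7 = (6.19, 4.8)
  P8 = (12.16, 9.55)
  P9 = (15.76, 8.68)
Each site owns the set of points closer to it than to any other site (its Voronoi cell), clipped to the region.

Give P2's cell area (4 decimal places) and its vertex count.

1. box [0,17]×[0,39]: [(0, 0) (17, 0) (17, 39) (0, 39)]
2. ⊥bis P2·P0 via (7.165,15.4): [(0, 15.1718) (17, 15.7133) (17, 39) (0, 39)]  |A|=400.4771
3. ⊥bis P2·P1 via (8.18,25.055): [(0, 22.2873) (17, 28.0393) (17, 39) (0, 39)]  |A|=235.2244
4. ⊥bis P2·P3 via (7.055,18.68): [(0, 22.2873) (17, 28.0393) (17, 39) (0, 39)]  |A|=235.2244
5. ⊥bis P2·P4 via (9.645,24.475): [(0, 22.2873) (13.7951, 26.9549) (17, 28.87) (17, 39) (0, 39)]  |A|=233.8932
6. ⊥bis P2·P5 via (8.165,20.4): [(0, 22.2873) (13.7951, 26.9549) (17, 28.87) (17, 39) (0, 39)]  |A|=233.8932
7. ⊥bis P2·P6 via (5.27,15.57): [(0, 22.2873) (13.7951, 26.9549) (17, 28.87) (17, 39) (0, 39)]  |A|=233.8932
8. ⊥bis P2·P7 via (6.455,17.085): [(0, 22.2873) (13.7951, 26.9549) (17, 28.87) (17, 39) (0, 39)]  |A|=233.8932
9. ⊥bis P2·P8 via (9.44,19.46): [(0, 22.2873) (13.7951, 26.9549) (17, 28.87) (17, 39) (0, 39)]  |A|=233.8932
10. ⊥bis P2·P9 via (11.24,19.025): [(0, 22.2873) (13.7951, 26.9549) (17, 28.87) (17, 39) (0, 39)]  |A|=233.8932
11. canonical 5-gon: [(0, 22.2873) (13.7951, 26.9549) (17, 28.87) (17, 39) (0, 39)]
12. shoelace: 233.8932

Area of P2's cell: 233.8932 (5 vertices)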